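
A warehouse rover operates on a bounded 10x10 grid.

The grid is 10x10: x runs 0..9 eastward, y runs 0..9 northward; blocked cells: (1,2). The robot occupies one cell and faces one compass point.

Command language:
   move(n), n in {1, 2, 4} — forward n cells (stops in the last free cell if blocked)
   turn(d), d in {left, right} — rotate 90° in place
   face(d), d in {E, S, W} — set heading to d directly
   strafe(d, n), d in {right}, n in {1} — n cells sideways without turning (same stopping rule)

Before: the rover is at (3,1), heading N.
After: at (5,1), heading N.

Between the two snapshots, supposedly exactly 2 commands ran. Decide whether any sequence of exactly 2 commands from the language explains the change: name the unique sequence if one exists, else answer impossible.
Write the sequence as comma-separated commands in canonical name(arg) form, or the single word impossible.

strafe(right, 1), strafe(right, 1)

key: still facing N at the end — nothing in the sequence rotates
t0: at (3,1), heading N
step 1 (strafe(right, 1)): at (4,1), heading N
step 2 (strafe(right, 1)): at (5,1), heading N
no rival 2-sequence matches.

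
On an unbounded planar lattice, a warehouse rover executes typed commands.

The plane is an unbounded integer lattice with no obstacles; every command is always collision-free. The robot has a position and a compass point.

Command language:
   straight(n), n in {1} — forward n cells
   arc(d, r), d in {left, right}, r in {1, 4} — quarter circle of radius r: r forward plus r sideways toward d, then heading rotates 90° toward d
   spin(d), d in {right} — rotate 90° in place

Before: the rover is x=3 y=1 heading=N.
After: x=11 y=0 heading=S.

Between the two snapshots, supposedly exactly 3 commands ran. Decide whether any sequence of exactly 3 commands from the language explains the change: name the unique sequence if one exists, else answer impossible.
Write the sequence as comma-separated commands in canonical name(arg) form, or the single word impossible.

arc(right, 4), arc(right, 4), straight(1)

key: order matters: swapping arc(right, 4) and straight(1) lands elsewhere
t0: x=3 y=1 heading=N
step 1 (arc(right, 4)): x=7 y=5 heading=E
step 2 (arc(right, 4)): x=11 y=1 heading=S
step 3 (straight(1)): x=11 y=0 heading=S
no rival 3-sequence matches.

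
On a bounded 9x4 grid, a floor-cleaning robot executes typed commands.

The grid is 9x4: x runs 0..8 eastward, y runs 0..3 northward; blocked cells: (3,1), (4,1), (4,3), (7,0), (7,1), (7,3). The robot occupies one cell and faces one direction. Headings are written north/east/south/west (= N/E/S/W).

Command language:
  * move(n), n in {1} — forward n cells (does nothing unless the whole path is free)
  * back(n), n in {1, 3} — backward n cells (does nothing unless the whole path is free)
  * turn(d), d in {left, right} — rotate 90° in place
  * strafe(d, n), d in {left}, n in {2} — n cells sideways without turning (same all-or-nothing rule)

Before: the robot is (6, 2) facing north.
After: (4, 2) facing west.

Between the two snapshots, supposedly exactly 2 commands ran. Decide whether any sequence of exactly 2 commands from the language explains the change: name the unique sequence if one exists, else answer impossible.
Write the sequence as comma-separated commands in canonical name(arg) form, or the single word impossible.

strafe(left, 2), turn(left)

key: position moved to (4,2) AND the heading swung to W — translation plus rotation needed
t0: (6, 2) facing north
step 1 (strafe(left, 2)): (4, 2) facing north
step 2 (turn(left)): (4, 2) facing west
all 36 alternatives checked — unique.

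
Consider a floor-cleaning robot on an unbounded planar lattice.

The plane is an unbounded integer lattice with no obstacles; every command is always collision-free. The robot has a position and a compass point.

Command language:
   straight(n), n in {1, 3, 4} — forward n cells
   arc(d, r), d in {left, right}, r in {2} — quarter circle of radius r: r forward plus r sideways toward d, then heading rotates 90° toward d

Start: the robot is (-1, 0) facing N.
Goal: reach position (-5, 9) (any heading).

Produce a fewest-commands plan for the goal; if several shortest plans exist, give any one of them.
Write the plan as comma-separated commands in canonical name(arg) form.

t0: (-1, 0) facing N
1. arc(left, 2) → (-3, 2) facing W
2. arc(right, 2) → (-5, 4) facing N
3. straight(4) → (-5, 8) facing N
4. straight(1) → (-5, 9) facing N
nothing shorter than 4 reaches the goal.

arc(left, 2), arc(right, 2), straight(4), straight(1)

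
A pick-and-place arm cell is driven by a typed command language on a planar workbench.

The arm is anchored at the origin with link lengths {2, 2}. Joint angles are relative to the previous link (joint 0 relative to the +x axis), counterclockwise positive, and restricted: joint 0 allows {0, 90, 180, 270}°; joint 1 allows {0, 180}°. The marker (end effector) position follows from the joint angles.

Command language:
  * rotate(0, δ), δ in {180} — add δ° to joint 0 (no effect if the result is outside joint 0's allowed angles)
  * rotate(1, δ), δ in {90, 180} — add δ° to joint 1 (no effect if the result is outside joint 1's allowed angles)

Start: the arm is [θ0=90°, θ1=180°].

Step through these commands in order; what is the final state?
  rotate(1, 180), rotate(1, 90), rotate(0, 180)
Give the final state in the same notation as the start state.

begin: [θ0=90°, θ1=180°]
step 1 (rotate(1, 180)): [θ0=90°, θ1=0°]
step 2 (rotate(1, 90)): [θ0=90°, θ1=0°]
step 3 (rotate(0, 180)): [θ0=270°, θ1=0°]

[θ0=270°, θ1=0°]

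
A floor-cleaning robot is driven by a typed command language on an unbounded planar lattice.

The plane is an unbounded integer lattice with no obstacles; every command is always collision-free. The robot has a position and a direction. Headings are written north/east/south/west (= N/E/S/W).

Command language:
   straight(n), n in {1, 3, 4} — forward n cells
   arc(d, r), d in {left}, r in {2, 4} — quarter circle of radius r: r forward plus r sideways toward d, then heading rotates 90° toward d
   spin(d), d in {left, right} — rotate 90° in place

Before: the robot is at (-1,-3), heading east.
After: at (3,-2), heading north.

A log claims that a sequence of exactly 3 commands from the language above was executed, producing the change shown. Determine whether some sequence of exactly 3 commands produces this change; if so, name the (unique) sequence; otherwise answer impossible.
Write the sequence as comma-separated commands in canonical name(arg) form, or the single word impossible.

key: running straight(1) before straight(4) would end elsewhere — order is forced
begin: at (-1,-3), heading east
1. straight(4) → at (3,-3), heading east
2. spin(left) → at (3,-3), heading north
3. straight(1) → at (3,-2), heading north
no other 3-command option fits: unique.

straight(4), spin(left), straight(1)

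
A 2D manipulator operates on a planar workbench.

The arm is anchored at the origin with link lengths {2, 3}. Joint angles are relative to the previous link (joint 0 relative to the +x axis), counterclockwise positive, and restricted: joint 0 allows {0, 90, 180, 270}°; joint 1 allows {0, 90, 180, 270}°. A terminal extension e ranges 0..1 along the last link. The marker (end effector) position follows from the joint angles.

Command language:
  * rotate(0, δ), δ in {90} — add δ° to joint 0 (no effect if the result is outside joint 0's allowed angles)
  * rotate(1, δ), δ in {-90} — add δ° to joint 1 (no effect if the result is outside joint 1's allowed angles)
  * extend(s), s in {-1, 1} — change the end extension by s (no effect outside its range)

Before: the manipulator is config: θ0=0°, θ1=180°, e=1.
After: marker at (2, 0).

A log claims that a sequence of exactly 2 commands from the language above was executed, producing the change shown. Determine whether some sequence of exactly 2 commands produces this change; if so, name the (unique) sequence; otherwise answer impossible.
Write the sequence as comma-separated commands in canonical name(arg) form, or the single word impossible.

start: config: θ0=0°, θ1=180°, e=1
[1] after rotate(0, 90): config: θ0=90°, θ1=180°, e=1
[2] after rotate(0, 90): config: θ0=180°, θ1=180°, e=1
uniquely the one of 16 2-step routes that fits.

rotate(0, 90), rotate(0, 90)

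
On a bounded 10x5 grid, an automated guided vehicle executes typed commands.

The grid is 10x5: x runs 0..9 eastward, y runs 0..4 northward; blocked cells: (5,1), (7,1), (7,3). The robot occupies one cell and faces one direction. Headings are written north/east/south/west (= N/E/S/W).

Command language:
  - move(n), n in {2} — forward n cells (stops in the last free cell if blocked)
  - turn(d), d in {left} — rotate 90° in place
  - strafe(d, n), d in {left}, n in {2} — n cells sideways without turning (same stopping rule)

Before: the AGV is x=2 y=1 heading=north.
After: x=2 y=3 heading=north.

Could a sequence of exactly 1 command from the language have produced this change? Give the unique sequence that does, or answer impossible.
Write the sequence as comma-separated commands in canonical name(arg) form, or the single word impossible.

move(2)

key: heading stays N — the single command does not turn
from: x=2 y=1 heading=north
step 1 (move(2)): x=2 y=3 heading=north
all 3 alternatives checked — unique.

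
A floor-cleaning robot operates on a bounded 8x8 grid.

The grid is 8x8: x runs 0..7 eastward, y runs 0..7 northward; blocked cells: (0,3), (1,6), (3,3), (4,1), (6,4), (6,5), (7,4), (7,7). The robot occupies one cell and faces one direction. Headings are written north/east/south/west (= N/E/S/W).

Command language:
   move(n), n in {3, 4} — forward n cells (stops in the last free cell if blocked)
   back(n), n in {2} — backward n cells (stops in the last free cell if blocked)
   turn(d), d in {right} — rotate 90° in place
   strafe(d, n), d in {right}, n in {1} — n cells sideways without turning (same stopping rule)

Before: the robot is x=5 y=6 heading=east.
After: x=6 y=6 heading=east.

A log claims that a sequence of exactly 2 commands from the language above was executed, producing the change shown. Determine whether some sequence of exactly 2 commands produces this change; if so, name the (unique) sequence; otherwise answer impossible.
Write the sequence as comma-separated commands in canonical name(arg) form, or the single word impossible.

key: heading stays E — no command in the sequence turns
start: x=5 y=6 heading=east
t=1 back(2) ⇒ x=3 y=6 heading=east
t=2 move(3) ⇒ x=6 y=6 heading=east
uniquely the one of 25 2-step routes that fits.

back(2), move(3)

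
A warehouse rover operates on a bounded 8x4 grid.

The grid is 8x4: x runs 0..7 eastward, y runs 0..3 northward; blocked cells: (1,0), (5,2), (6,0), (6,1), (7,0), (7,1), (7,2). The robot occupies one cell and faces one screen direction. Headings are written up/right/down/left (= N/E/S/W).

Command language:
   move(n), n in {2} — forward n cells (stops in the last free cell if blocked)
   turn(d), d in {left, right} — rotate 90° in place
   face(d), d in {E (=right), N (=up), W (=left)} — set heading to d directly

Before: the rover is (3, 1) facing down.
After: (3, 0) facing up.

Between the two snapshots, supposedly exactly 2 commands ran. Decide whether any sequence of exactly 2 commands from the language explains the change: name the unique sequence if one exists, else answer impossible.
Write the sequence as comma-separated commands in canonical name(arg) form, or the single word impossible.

move(2), face(N)

key: running face(N) before move(2) would end elsewhere — order is forced
start: (3, 1) facing down
1. move(2) → (3, 0) facing down
2. face(N) → (3, 0) facing up
uniquely the one of 36 2-step routes that fits.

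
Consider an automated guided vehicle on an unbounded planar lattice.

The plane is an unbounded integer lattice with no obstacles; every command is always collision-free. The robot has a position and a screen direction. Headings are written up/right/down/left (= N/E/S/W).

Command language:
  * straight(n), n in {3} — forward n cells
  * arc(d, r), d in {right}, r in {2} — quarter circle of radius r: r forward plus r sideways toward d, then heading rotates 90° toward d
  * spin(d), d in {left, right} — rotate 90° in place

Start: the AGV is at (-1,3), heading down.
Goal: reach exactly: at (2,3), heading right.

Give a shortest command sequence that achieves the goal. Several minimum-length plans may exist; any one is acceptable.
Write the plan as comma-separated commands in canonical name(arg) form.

spin(left), straight(3)

start: at (-1,3), heading down
1. spin(left) → at (-1,3), heading right
2. straight(3) → at (2,3), heading right
no 1-step plan works, so 2 is optimal.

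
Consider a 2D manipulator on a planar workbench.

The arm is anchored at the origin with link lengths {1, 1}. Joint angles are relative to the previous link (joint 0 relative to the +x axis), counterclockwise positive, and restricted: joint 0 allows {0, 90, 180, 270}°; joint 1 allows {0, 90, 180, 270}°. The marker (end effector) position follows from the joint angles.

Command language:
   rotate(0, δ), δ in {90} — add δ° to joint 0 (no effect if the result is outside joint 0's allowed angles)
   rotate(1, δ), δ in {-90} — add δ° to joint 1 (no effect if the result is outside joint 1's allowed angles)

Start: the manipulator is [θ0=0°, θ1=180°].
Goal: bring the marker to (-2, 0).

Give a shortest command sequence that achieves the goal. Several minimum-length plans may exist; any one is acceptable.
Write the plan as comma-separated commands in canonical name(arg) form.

rotate(1, -90), rotate(1, -90), rotate(0, 90), rotate(0, 90)

begin: [θ0=0°, θ1=180°]
1. rotate(1, -90) → [θ0=0°, θ1=90°]
2. rotate(1, -90) → [θ0=0°, θ1=0°]
3. rotate(0, 90) → [θ0=90°, θ1=0°]
4. rotate(0, 90) → [θ0=180°, θ1=0°]
nothing shorter than 4 reaches the goal.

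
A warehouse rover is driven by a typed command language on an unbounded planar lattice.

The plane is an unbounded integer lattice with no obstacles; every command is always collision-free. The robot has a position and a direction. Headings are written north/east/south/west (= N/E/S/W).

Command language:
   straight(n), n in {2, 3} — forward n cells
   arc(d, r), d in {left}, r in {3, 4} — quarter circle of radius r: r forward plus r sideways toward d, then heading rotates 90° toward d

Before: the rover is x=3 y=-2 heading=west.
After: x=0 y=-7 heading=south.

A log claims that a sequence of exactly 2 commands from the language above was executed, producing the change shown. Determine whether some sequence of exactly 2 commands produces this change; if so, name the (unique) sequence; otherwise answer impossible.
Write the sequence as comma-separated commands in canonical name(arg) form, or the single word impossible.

arc(left, 3), straight(2)

key: running straight(2) before arc(left, 3) would end elsewhere — order is forced
start: x=3 y=-2 heading=west
step 1 (arc(left, 3)): x=0 y=-5 heading=south
step 2 (straight(2)): x=0 y=-7 heading=south
all 16 alternatives checked — unique.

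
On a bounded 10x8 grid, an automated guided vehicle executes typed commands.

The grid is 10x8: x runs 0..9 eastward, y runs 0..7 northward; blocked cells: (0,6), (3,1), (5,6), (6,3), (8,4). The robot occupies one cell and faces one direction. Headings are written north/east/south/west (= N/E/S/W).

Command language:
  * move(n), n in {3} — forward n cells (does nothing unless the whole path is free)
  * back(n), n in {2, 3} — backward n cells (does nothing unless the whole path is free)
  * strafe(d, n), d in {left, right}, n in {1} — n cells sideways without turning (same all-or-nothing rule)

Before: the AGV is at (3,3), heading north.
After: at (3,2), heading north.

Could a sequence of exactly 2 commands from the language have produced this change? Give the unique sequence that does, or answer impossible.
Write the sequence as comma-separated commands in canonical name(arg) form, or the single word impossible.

no 2-step route produces this change.

impossible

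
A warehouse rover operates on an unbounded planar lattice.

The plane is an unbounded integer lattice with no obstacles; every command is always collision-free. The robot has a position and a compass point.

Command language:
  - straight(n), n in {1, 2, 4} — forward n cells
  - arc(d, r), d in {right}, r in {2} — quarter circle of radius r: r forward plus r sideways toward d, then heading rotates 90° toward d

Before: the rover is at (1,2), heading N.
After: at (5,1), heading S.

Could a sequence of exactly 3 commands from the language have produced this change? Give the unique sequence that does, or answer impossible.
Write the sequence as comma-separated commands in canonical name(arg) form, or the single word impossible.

key: cell and facing (now S) both changed — the 3 commands mix motion and turning
initial: at (1,2), heading N
[1] after arc(right, 2): at (3,4), heading E
[2] after arc(right, 2): at (5,2), heading S
[3] after straight(1): at (5,1), heading S
no rival 3-sequence matches.

arc(right, 2), arc(right, 2), straight(1)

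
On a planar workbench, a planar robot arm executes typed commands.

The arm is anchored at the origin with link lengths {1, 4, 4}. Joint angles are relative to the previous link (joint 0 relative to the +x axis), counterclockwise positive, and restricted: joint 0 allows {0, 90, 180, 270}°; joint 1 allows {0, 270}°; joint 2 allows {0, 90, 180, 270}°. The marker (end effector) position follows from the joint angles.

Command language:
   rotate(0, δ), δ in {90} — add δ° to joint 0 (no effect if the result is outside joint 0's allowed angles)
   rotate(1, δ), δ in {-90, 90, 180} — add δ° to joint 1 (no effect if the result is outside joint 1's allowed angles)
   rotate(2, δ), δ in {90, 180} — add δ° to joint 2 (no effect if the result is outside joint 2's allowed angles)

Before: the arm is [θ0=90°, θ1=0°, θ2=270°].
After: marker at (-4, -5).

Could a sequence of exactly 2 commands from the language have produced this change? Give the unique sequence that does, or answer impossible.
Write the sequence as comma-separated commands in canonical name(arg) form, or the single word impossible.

rotate(0, 90), rotate(0, 90)

begin: [θ0=90°, θ1=0°, θ2=270°]
step 1 (rotate(0, 90)): [θ0=180°, θ1=0°, θ2=270°]
step 2 (rotate(0, 90)): [θ0=270°, θ1=0°, θ2=270°]
no rival 2-sequence matches.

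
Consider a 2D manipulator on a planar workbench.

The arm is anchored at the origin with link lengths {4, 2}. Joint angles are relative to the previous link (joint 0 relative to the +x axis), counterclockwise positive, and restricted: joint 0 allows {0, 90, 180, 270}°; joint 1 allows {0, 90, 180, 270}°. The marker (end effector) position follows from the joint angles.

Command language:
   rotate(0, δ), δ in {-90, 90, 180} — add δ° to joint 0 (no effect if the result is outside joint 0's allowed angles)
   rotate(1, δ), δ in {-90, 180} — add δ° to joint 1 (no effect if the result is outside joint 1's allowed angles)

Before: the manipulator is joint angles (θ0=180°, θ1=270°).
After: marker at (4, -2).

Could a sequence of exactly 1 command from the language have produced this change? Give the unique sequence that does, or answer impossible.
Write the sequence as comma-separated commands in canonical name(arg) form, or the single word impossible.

rotate(0, 180)

start: joint angles (θ0=180°, θ1=270°)
step 1 (rotate(0, 180)): joint angles (θ0=0°, θ1=270°)
no other 1-command option fits: unique.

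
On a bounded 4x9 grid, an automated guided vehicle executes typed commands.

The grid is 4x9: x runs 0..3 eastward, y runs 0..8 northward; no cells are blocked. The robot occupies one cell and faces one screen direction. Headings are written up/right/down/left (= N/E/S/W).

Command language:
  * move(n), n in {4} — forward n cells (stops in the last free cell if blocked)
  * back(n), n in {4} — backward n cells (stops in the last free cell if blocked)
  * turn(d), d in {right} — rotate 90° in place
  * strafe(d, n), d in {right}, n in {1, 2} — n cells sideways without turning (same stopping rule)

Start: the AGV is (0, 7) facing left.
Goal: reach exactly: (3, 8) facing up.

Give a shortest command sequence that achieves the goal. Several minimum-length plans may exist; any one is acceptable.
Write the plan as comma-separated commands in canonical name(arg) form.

strafe(right, 2), back(4), turn(right)

start: (0, 7) facing left
step 1 (strafe(right, 2)): (0, 8) facing left
step 2 (back(4)): (3, 8) facing left
step 3 (turn(right)): (3, 8) facing up
shorter routes all fall short; 3 is best.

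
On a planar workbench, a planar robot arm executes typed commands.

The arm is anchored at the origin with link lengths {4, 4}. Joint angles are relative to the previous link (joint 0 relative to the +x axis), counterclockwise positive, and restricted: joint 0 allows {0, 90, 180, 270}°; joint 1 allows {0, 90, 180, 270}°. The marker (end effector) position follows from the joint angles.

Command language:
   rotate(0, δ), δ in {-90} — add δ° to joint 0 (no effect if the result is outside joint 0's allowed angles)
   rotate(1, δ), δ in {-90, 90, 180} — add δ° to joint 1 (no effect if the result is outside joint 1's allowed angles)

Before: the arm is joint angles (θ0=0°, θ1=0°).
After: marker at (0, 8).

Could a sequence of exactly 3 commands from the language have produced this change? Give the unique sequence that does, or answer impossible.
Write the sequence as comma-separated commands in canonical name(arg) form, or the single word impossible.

initial: joint angles (θ0=0°, θ1=0°)
step 1 (rotate(0, -90)): joint angles (θ0=270°, θ1=0°)
step 2 (rotate(0, -90)): joint angles (θ0=180°, θ1=0°)
step 3 (rotate(0, -90)): joint angles (θ0=90°, θ1=0°)
no rival 3-sequence matches.

rotate(0, -90), rotate(0, -90), rotate(0, -90)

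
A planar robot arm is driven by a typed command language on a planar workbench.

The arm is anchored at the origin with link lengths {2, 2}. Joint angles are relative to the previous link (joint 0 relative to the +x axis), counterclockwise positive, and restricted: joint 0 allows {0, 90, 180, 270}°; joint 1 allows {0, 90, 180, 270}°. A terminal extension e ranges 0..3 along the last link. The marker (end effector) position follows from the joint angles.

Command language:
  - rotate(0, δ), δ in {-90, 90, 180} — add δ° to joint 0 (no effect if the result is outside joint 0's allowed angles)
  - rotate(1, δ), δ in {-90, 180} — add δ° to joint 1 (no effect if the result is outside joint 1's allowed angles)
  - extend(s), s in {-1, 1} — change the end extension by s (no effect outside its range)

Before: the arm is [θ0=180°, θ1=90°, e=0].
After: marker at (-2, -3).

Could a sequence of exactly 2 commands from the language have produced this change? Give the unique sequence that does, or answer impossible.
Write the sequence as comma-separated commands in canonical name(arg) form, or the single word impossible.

key: order matters: swapping extend(-1) and extend(1) lands elsewhere
start: [θ0=180°, θ1=90°, e=0]
t=1 extend(-1) ⇒ [θ0=180°, θ1=90°, e=0]
t=2 extend(1) ⇒ [θ0=180°, θ1=90°, e=1]
no rival 2-sequence matches.

extend(-1), extend(1)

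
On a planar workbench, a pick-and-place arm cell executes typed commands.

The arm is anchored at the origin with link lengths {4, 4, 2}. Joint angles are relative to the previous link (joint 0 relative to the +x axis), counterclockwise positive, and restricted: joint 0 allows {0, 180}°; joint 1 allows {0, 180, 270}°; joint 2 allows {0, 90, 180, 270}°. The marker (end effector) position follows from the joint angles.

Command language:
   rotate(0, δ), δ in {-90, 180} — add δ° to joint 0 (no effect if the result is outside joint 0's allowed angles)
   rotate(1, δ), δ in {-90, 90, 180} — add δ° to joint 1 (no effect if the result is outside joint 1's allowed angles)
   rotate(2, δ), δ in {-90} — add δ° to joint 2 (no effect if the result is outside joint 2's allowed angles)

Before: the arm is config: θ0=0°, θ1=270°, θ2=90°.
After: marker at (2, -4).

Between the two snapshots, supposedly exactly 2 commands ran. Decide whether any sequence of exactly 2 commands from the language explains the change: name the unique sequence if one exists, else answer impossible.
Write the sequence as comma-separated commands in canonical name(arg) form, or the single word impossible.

rotate(2, -90), rotate(2, -90)

initial: config: θ0=0°, θ1=270°, θ2=90°
step 1 (rotate(2, -90)): config: θ0=0°, θ1=270°, θ2=0°
step 2 (rotate(2, -90)): config: θ0=0°, θ1=270°, θ2=270°
no other 2-command option fits: unique.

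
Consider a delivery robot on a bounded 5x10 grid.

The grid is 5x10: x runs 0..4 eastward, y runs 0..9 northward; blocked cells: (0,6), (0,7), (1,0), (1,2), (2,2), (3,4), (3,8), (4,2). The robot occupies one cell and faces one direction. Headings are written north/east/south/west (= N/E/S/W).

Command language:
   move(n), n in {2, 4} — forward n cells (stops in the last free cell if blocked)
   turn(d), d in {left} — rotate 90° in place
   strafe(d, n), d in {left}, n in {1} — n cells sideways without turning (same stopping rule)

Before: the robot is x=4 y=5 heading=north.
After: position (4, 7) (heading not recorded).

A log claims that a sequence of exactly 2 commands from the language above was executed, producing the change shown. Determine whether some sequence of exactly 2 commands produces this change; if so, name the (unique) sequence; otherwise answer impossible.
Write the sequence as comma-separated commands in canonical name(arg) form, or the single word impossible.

move(2), turn(left)

key: order matters: swapping move(2) and turn(left) lands elsewhere
from: x=4 y=5 heading=north
[1] after move(2): x=4 y=7 heading=north
[2] after turn(left): x=4 y=7 heading=west
uniquely the one of 16 2-step routes that fits.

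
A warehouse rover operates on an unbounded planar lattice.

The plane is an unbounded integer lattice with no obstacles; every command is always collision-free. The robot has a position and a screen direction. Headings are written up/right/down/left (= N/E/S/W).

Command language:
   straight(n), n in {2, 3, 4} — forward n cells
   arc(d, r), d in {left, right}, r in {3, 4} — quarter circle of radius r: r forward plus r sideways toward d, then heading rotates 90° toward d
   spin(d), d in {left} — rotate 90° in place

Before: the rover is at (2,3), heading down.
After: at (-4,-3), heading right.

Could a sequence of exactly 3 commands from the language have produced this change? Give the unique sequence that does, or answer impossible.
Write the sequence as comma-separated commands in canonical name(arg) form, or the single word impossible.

key: position moved to (-4,-3) AND the heading swung to E — translation plus rotation needed
begin: at (2,3), heading down
[1] after arc(right, 3): at (-1,0), heading left
[2] after arc(left, 3): at (-4,-3), heading down
[3] after spin(left): at (-4,-3), heading right
no rival 3-sequence matches.

arc(right, 3), arc(left, 3), spin(left)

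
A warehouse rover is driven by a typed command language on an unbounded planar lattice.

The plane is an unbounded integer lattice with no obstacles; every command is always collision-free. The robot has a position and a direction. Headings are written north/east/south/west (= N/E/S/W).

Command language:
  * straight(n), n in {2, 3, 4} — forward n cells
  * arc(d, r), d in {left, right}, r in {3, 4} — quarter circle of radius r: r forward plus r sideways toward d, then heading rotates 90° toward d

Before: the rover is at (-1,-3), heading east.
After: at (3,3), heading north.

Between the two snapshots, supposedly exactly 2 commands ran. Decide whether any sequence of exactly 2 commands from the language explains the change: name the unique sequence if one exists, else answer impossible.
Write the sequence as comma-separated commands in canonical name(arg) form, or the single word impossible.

arc(left, 4), straight(2)

key: order matters: swapping arc(left, 4) and straight(2) lands elsewhere
t0: at (-1,-3), heading east
step 1 (arc(left, 4)): at (3,1), heading north
step 2 (straight(2)): at (3,3), heading north
all 49 alternatives checked — unique.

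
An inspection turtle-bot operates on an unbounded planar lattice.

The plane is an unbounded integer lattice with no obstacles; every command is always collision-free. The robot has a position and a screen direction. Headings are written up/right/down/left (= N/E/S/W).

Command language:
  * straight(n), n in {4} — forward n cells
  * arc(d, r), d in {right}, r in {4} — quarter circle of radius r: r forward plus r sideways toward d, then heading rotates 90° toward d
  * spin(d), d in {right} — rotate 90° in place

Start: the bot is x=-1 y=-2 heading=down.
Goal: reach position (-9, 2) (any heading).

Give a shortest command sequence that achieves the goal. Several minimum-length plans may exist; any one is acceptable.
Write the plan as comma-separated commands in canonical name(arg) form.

begin: x=-1 y=-2 heading=down
[1] after arc(right, 4): x=-5 y=-6 heading=left
[2] after arc(right, 4): x=-9 y=-2 heading=up
[3] after straight(4): x=-9 y=2 heading=up
nothing shorter than 3 reaches the goal.

arc(right, 4), arc(right, 4), straight(4)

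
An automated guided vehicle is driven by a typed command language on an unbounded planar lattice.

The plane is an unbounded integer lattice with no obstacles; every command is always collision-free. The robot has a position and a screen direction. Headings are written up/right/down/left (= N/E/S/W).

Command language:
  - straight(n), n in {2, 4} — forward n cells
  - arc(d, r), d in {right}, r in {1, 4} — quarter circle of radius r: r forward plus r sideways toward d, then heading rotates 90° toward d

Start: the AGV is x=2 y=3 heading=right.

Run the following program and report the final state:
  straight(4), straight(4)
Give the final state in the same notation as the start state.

x=10 y=3 heading=right

start: x=2 y=3 heading=right
t=1 straight(4) ⇒ x=6 y=3 heading=right
t=2 straight(4) ⇒ x=10 y=3 heading=right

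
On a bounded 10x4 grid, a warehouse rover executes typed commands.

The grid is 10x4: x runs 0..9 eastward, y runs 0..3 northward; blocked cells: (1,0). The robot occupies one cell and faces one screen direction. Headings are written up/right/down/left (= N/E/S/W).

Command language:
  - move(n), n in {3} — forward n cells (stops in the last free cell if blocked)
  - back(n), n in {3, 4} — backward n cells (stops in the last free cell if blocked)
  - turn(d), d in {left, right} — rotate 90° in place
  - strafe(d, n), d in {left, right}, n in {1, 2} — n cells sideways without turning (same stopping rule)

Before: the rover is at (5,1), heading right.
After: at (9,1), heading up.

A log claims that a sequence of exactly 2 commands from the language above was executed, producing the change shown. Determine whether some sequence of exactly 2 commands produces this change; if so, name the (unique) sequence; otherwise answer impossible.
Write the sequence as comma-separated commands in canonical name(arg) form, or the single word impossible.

impossible

every 2-command combo misses the target.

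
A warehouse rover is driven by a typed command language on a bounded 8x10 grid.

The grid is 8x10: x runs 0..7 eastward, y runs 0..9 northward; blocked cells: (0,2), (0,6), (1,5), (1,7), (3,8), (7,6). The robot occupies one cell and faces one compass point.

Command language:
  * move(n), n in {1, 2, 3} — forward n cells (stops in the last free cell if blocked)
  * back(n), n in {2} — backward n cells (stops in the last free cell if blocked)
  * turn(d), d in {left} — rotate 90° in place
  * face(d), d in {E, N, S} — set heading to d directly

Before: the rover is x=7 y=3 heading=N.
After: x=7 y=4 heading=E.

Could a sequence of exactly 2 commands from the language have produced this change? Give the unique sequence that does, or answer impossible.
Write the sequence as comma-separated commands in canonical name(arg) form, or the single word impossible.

key: running face(E) before move(1) would end elsewhere — order is forced
from: x=7 y=3 heading=N
1. move(1) → x=7 y=4 heading=N
2. face(E) → x=7 y=4 heading=E
no other 2-command option fits: unique.

move(1), face(E)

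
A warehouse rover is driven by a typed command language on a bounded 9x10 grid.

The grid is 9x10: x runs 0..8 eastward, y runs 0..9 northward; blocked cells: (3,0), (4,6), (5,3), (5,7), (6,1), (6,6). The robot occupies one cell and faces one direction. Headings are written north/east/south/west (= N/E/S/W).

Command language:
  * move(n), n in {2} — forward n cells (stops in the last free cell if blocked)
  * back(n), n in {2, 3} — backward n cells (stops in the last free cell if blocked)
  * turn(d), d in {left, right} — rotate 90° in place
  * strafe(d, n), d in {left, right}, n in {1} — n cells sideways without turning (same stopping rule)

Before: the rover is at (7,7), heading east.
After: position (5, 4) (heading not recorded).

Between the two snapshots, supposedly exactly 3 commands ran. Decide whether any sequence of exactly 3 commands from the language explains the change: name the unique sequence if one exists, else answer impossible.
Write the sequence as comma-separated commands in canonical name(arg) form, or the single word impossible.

all 343 sequences checked — none match.

impossible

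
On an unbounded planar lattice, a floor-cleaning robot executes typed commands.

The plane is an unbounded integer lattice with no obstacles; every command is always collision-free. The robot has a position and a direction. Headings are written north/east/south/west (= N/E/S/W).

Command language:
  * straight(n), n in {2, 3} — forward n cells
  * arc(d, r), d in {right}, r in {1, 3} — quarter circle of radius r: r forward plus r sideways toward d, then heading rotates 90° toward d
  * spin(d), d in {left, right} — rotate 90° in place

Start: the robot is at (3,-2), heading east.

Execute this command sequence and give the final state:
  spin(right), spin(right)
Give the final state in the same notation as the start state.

at (3,-2), heading west

start: at (3,-2), heading east
1. spin(right) → at (3,-2), heading south
2. spin(right) → at (3,-2), heading west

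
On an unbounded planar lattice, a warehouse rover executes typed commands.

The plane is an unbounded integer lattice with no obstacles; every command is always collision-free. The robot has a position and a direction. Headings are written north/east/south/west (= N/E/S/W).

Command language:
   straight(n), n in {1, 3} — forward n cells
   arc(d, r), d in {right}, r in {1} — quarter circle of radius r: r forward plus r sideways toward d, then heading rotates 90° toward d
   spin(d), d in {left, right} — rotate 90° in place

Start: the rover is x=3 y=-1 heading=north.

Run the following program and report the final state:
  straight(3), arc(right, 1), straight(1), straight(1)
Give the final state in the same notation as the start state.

from: x=3 y=-1 heading=north
[1] after straight(3): x=3 y=2 heading=north
[2] after arc(right, 1): x=4 y=3 heading=east
[3] after straight(1): x=5 y=3 heading=east
[4] after straight(1): x=6 y=3 heading=east

x=6 y=3 heading=east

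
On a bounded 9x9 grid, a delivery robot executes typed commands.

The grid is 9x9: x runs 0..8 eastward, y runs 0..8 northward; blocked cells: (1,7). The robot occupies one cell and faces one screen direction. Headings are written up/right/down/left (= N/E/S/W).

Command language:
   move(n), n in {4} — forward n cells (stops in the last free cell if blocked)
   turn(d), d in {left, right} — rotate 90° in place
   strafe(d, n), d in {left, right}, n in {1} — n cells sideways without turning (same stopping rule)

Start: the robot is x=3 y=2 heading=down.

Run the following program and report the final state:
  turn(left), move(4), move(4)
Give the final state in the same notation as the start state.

initial: x=3 y=2 heading=down
1. turn(left) → x=3 y=2 heading=right
2. move(4) → x=7 y=2 heading=right
3. move(4) → x=8 y=2 heading=right

x=8 y=2 heading=right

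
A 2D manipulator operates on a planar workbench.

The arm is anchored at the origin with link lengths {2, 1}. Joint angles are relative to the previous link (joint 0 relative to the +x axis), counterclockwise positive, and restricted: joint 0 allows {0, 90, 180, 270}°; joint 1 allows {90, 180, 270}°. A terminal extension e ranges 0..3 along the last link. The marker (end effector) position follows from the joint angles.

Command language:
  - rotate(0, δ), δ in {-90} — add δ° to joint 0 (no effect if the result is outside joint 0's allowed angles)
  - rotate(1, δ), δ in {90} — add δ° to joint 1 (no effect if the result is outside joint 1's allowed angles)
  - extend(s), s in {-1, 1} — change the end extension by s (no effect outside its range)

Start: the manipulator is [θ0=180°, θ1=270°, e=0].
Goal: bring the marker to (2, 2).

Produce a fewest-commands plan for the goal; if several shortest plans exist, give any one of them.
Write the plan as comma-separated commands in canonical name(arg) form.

t0: [θ0=180°, θ1=270°, e=0]
[1] after extend(1): [θ0=180°, θ1=270°, e=1]
[2] after rotate(0, -90): [θ0=90°, θ1=270°, e=1]
minimal: 2 command(s), checked below 2.

extend(1), rotate(0, -90)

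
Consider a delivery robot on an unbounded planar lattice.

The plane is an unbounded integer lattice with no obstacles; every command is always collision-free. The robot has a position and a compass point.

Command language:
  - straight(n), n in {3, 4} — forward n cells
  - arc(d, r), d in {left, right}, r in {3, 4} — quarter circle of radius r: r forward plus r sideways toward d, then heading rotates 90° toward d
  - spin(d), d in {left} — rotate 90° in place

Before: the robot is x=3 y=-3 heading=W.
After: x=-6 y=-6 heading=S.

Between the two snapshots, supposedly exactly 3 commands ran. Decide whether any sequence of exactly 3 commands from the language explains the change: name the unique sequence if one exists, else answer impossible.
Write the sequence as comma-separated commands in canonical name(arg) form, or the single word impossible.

key: running arc(left, 3) before straight(3) would end elsewhere — order is forced
initial: x=3 y=-3 heading=W
t=1 straight(3) ⇒ x=0 y=-3 heading=W
t=2 straight(3) ⇒ x=-3 y=-3 heading=W
t=3 arc(left, 3) ⇒ x=-6 y=-6 heading=S
uniquely the one of 343 3-step routes that fits.

straight(3), straight(3), arc(left, 3)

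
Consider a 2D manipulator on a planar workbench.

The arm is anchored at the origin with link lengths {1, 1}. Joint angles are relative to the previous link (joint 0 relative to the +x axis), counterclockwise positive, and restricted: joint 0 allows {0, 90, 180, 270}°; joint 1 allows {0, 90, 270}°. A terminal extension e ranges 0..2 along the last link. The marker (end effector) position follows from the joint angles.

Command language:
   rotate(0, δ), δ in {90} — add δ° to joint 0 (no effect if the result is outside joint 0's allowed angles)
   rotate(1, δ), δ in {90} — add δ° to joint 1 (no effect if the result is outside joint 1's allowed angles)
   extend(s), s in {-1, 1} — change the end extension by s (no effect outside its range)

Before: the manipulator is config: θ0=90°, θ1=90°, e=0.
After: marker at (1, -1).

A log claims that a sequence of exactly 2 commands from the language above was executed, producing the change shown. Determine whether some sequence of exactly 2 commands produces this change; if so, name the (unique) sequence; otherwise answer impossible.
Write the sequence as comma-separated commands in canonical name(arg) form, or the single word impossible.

t0: config: θ0=90°, θ1=90°, e=0
1. rotate(0, 90) → config: θ0=180°, θ1=90°, e=0
2. rotate(0, 90) → config: θ0=270°, θ1=90°, e=0
no rival 2-sequence matches.

rotate(0, 90), rotate(0, 90)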